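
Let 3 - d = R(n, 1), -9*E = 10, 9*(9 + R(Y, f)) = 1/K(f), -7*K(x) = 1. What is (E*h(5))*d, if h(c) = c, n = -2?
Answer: -5750/81 ≈ -70.988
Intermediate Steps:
K(x) = -⅐ (K(x) = -⅐*1 = -⅐)
R(Y, f) = -88/9 (R(Y, f) = -9 + 1/(9*(-⅐)) = -9 + (⅑)*(-7) = -9 - 7/9 = -88/9)
E = -10/9 (E = -⅑*10 = -10/9 ≈ -1.1111)
d = 115/9 (d = 3 - 1*(-88/9) = 3 + 88/9 = 115/9 ≈ 12.778)
(E*h(5))*d = -10/9*5*(115/9) = -50/9*115/9 = -5750/81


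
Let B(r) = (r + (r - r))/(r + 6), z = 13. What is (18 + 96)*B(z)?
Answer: 78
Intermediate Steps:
B(r) = r/(6 + r) (B(r) = (r + 0)/(6 + r) = r/(6 + r))
(18 + 96)*B(z) = (18 + 96)*(13/(6 + 13)) = 114*(13/19) = 78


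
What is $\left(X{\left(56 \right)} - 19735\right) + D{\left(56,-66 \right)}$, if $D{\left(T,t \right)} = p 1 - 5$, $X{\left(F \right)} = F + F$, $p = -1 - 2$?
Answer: $-19631$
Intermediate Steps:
$p = -3$ ($p = -1 - 2 = -3$)
$X{\left(F \right)} = 2 F$
$D{\left(T,t \right)} = -8$ ($D{\left(T,t \right)} = \left(-3\right) 1 - 5 = -3 - 5 = -8$)
$\left(X{\left(56 \right)} - 19735\right) + D{\left(56,-66 \right)} = \left(2 \cdot 56 - 19735\right) - 8 = \left(112 - 19735\right) - 8 = -19623 - 8 = -19631$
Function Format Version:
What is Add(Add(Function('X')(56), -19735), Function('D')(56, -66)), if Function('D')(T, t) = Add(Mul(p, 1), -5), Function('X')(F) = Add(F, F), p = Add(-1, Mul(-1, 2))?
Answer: -19631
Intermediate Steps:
p = -3 (p = Add(-1, -2) = -3)
Function('X')(F) = Mul(2, F)
Function('D')(T, t) = -8 (Function('D')(T, t) = Add(Mul(-3, 1), -5) = Add(-3, -5) = -8)
Add(Add(Function('X')(56), -19735), Function('D')(56, -66)) = Add(Add(Mul(2, 56), -19735), -8) = Add(Add(112, -19735), -8) = Add(-19623, -8) = -19631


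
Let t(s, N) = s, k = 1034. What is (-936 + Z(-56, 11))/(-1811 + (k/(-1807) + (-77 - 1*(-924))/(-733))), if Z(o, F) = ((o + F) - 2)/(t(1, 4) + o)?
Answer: 68124602923/132055775060 ≈ 0.51588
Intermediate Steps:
Z(o, F) = (-2 + F + o)/(1 + o) (Z(o, F) = ((o + F) - 2)/(1 + o) = ((F + o) - 2)/(1 + o) = (-2 + F + o)/(1 + o))
(-936 + Z(-56, 11))/(-1811 + (k/(-1807) + (-77 - 1*(-924))/(-733))) = (-936 + (-2 + 11 - 56)/(1 - 56))/(-1811 + (1034/(-1807) + (-77 - 1*(-924))/(-733))) = (-936 - 47/(-55))/(-1811 + (1034*(-1/1807) + (-77 + 924)*(-1/733))) = (-936 - 1/55*(-47))/(-1811 + (-1034/1807 + 847*(-1/733))) = (-936 + 47/55)/(-1811 + (-1034/1807 - 847/733)) = -51433/(55*(-1811 - 2288451/1324531)) = -51433/(55*(-2401014092/1324531)) = -51433/55*(-1324531/2401014092) = 68124602923/132055775060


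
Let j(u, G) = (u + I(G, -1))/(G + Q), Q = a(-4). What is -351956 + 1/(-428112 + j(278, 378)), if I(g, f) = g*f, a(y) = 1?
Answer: -57106461696267/162254548 ≈ -3.5196e+5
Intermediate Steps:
Q = 1
I(g, f) = f*g
j(u, G) = (u - G)/(1 + G) (j(u, G) = (u - G)/(G + 1) = (u - G)/(1 + G))
-351956 + 1/(-428112 + j(278, 378)) = -351956 + 1/(-428112 + (278 - 1*378)/(1 + 378)) = -351956 + 1/(-428112 + (278 - 378)/379) = -351956 + 1/(-428112 + (1/379)*(-100)) = -351956 + 1/(-428112 - 100/379) = -351956 + 1/(-162254548/379) = -351956 - 379/162254548 = -57106461696267/162254548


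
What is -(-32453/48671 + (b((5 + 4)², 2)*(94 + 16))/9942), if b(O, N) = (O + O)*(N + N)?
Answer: -30849227/4743991 ≈ -6.5028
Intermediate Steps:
b(O, N) = 4*N*O (b(O, N) = (2*O)*(2*N) = 4*N*O)
-(-32453/48671 + (b((5 + 4)², 2)*(94 + 16))/9942) = -(-32453/48671 + ((4*2*(5 + 4)²)*(94 + 16))/9942) = -(-32453*1/48671 + ((4*2*9²)*110)*(1/9942)) = -(-1909/2863 + ((4*2*81)*110)*(1/9942)) = -(-1909/2863 + (648*110)*(1/9942)) = -(-1909/2863 + 71280*(1/9942)) = -(-1909/2863 + 11880/1657) = -1*30849227/4743991 = -30849227/4743991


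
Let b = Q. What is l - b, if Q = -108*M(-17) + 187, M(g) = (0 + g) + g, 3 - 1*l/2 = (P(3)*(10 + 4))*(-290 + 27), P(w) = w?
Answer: 18239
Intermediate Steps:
l = 22098 (l = 6 - 2*3*(10 + 4)*(-290 + 27) = 6 - 2*3*14*(-263) = 6 - 84*(-263) = 6 - 2*(-11046) = 6 + 22092 = 22098)
M(g) = 2*g (M(g) = g + g = 2*g)
Q = 3859 (Q = -216*(-17) + 187 = -108*(-34) + 187 = 3672 + 187 = 3859)
b = 3859
l - b = 22098 - 1*3859 = 22098 - 3859 = 18239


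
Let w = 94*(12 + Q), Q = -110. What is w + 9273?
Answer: 61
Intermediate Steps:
w = -9212 (w = 94*(12 - 110) = 94*(-98) = -9212)
w + 9273 = -9212 + 9273 = 61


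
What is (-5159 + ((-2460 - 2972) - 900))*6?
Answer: -68946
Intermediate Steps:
(-5159 + ((-2460 - 2972) - 900))*6 = (-5159 + (-5432 - 900))*6 = (-5159 - 6332)*6 = -11491*6 = -68946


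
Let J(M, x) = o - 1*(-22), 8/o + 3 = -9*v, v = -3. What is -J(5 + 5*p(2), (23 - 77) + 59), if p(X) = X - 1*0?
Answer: -67/3 ≈ -22.333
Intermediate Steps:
o = 1/3 (o = 8/(-3 - 9*(-3)) = 8/(-3 + 27) = 8/24 = 8*(1/24) = 1/3 ≈ 0.33333)
p(X) = X (p(X) = X + 0 = X)
J(M, x) = 67/3 (J(M, x) = 1/3 - 1*(-22) = 1/3 + 22 = 67/3)
-J(5 + 5*p(2), (23 - 77) + 59) = -1*67/3 = -67/3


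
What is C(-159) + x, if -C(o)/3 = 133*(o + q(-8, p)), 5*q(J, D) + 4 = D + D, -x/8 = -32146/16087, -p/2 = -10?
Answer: 4873089007/80435 ≈ 60584.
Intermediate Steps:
p = 20 (p = -2*(-10) = 20)
x = 257168/16087 (x = -(-257168)/16087 = -8*(-32146/16087) = 257168/16087 ≈ 15.986)
q(J, D) = -⅘ + 2*D/5 (q(J, D) = -⅘ + (D + D)/5 = -⅘ + (2*D)/5 = -⅘ + 2*D/5)
C(o) = -14364/5 - 399*o (C(o) = -399*(o + (-⅘ + (⅖)*20)) = -399*(o + (-⅘ + 8)) = -399*(o + 36/5) = -399*(36/5 + o) = -3*(4788/5 + 133*o) = -14364/5 - 399*o)
C(-159) + x = (-14364/5 - 399*(-159)) + 257168/16087 = (-14364/5 + 63441) + 257168/16087 = 302841/5 + 257168/16087 = 4873089007/80435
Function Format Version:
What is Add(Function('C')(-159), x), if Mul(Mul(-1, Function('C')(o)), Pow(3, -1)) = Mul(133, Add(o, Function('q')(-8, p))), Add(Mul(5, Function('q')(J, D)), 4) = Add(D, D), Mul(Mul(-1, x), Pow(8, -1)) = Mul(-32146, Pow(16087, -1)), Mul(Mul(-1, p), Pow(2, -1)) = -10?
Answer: Rational(4873089007, 80435) ≈ 60584.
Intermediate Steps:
p = 20 (p = Mul(-2, -10) = 20)
x = Rational(257168, 16087) (x = Mul(-8, Mul(-32146, Pow(16087, -1))) = Mul(-8, Mul(-32146, Rational(1, 16087))) = Mul(-8, Rational(-32146, 16087)) = Rational(257168, 16087) ≈ 15.986)
Function('q')(J, D) = Add(Rational(-4, 5), Mul(Rational(2, 5), D)) (Function('q')(J, D) = Add(Rational(-4, 5), Mul(Rational(1, 5), Add(D, D))) = Add(Rational(-4, 5), Mul(Rational(1, 5), Mul(2, D))) = Add(Rational(-4, 5), Mul(Rational(2, 5), D)))
Function('C')(o) = Add(Rational(-14364, 5), Mul(-399, o)) (Function('C')(o) = Mul(-3, Mul(133, Add(o, Add(Rational(-4, 5), Mul(Rational(2, 5), 20))))) = Mul(-3, Mul(133, Add(o, Add(Rational(-4, 5), 8)))) = Mul(-3, Mul(133, Add(o, Rational(36, 5)))) = Mul(-3, Mul(133, Add(Rational(36, 5), o))) = Mul(-3, Add(Rational(4788, 5), Mul(133, o))) = Add(Rational(-14364, 5), Mul(-399, o)))
Add(Function('C')(-159), x) = Add(Add(Rational(-14364, 5), Mul(-399, -159)), Rational(257168, 16087)) = Add(Add(Rational(-14364, 5), 63441), Rational(257168, 16087)) = Add(Rational(302841, 5), Rational(257168, 16087)) = Rational(4873089007, 80435)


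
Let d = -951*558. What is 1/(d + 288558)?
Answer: -1/242100 ≈ -4.1305e-6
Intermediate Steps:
d = -530658
1/(d + 288558) = 1/(-530658 + 288558) = 1/(-242100) = -1/242100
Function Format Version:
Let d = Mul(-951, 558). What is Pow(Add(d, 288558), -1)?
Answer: Rational(-1, 242100) ≈ -4.1305e-6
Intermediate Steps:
d = -530658
Pow(Add(d, 288558), -1) = Pow(Add(-530658, 288558), -1) = Pow(-242100, -1) = Rational(-1, 242100)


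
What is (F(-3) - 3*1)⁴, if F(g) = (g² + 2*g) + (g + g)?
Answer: 1296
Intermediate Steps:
F(g) = g² + 4*g (F(g) = (g² + 2*g) + 2*g = g² + 4*g)
(F(-3) - 3*1)⁴ = (-3*(4 - 3) - 3*1)⁴ = (-3*1 - 3)⁴ = (-3 - 3)⁴ = (-6)⁴ = 1296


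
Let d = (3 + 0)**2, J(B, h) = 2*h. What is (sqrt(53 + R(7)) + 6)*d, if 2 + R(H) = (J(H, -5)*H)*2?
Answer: 54 + 9*I*sqrt(89) ≈ 54.0 + 84.906*I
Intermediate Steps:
R(H) = -2 - 20*H (R(H) = -2 + ((2*(-5))*H)*2 = -2 - 10*H*2 = -2 - 20*H)
d = 9 (d = 3**2 = 9)
(sqrt(53 + R(7)) + 6)*d = (sqrt(53 + (-2 - 20*7)) + 6)*9 = (sqrt(53 + (-2 - 140)) + 6)*9 = (sqrt(53 - 142) + 6)*9 = (sqrt(-89) + 6)*9 = (I*sqrt(89) + 6)*9 = (6 + I*sqrt(89))*9 = 54 + 9*I*sqrt(89)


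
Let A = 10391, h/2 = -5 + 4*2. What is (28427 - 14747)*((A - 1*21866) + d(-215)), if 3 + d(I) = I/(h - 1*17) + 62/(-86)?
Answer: -74148199200/473 ≈ -1.5676e+8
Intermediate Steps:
h = 6 (h = 2*(-5 + 4*2) = 2*(-5 + 8) = 2*3 = 6)
d(I) = -160/43 - I/11 (d(I) = -3 + (I/(6 - 1*17) + 62/(-86)) = -3 + (I/(6 - 17) + 62*(-1/86)) = -3 + (I/(-11) - 31/43) = -3 + (I*(-1/11) - 31/43) = -3 + (-I/11 - 31/43) = -3 + (-31/43 - I/11) = -160/43 - I/11)
(28427 - 14747)*((A - 1*21866) + d(-215)) = (28427 - 14747)*((10391 - 1*21866) + (-160/43 - 1/11*(-215))) = 13680*((10391 - 21866) + (-160/43 + 215/11)) = 13680*(-11475 + 7485/473) = 13680*(-5420190/473) = -74148199200/473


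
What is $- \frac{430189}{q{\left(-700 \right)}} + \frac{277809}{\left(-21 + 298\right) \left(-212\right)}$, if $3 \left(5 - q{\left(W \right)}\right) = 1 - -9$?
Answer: $- \frac{75788645553}{293620} \approx -2.5812 \cdot 10^{5}$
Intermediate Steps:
$q{\left(W \right)} = \frac{5}{3}$ ($q{\left(W \right)} = 5 - \frac{1 - -9}{3} = 5 - \frac{1 + 9}{3} = 5 - \frac{10}{3} = \frac{5}{3}$)
$- \frac{430189}{q{\left(-700 \right)}} + \frac{277809}{\left(-21 + 298\right) \left(-212\right)} = - \frac{430189}{\frac{5}{3}} + \frac{277809}{\left(-21 + 298\right) \left(-212\right)} = \left(-430189\right) \frac{3}{5} + \frac{277809}{277 \left(-212\right)} = - \frac{1290567}{5} + \frac{277809}{-58724} = - \frac{1290567}{5} + 277809 \left(- \frac{1}{58724}\right) = - \frac{1290567}{5} - \frac{277809}{58724} = - \frac{75788645553}{293620}$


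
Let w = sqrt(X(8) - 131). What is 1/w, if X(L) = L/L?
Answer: -I*sqrt(130)/130 ≈ -0.087706*I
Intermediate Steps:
X(L) = 1
w = I*sqrt(130) (w = sqrt(1 - 131) = sqrt(-130) = I*sqrt(130) ≈ 11.402*I)
1/w = 1/(I*sqrt(130)) = -I*sqrt(130)/130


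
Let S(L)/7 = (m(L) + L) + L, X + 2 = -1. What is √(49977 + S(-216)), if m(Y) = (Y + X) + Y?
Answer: 2*√10977 ≈ 209.54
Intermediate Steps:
X = -3 (X = -2 - 1 = -3)
m(Y) = -3 + 2*Y (m(Y) = (Y - 3) + Y = (-3 + Y) + Y = -3 + 2*Y)
S(L) = -21 + 28*L (S(L) = 7*(((-3 + 2*L) + L) + L) = 7*((-3 + 3*L) + L) = 7*(-3 + 4*L) = -21 + 28*L)
√(49977 + S(-216)) = √(49977 + (-21 + 28*(-216))) = √(49977 + (-21 - 6048)) = √(49977 - 6069) = √43908 = 2*√10977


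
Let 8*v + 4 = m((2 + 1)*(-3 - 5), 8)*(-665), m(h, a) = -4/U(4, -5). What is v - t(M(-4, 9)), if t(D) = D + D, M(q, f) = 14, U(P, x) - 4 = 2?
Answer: 323/12 ≈ 26.917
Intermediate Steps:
U(P, x) = 6 (U(P, x) = 4 + 2 = 6)
t(D) = 2*D
m(h, a) = -⅔ (m(h, a) = -4/6 = -4*⅙ = -⅔)
v = 659/12 (v = -½ + (-⅔*(-665))/8 = -½ + (⅛)*(1330/3) = -½ + 665/12 = 659/12 ≈ 54.917)
v - t(M(-4, 9)) = 659/12 - 2*14 = 659/12 - 1*28 = 659/12 - 28 = 323/12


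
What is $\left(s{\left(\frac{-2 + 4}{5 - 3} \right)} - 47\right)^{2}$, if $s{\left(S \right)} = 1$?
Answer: $2116$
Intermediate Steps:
$\left(s{\left(\frac{-2 + 4}{5 - 3} \right)} - 47\right)^{2} = \left(1 - 47\right)^{2} = \left(-46\right)^{2} = 2116$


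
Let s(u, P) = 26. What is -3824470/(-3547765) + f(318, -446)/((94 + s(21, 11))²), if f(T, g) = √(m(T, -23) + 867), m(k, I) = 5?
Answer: 58838/54581 + √218/7200 ≈ 1.0800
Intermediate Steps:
f(T, g) = 2*√218 (f(T, g) = √(5 + 867) = √872 = 2*√218)
-3824470/(-3547765) + f(318, -446)/((94 + s(21, 11))²) = -3824470/(-3547765) + (2*√218)/((94 + 26)²) = -3824470*(-1/3547765) + (2*√218)/(120²) = 58838/54581 + (2*√218)/14400 = 58838/54581 + (2*√218)*(1/14400) = 58838/54581 + √218/7200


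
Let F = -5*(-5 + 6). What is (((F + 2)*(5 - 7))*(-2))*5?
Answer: -60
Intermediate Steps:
F = -5 (F = -5*1 = -5)
(((F + 2)*(5 - 7))*(-2))*5 = (((-5 + 2)*(5 - 7))*(-2))*5 = (-3*(-2)*(-2))*5 = (6*(-2))*5 = -12*5 = -60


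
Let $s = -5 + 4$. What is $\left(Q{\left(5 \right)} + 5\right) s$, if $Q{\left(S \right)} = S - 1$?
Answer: $-9$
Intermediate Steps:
$Q{\left(S \right)} = -1 + S$
$s = -1$
$\left(Q{\left(5 \right)} + 5\right) s = \left(\left(-1 + 5\right) + 5\right) \left(-1\right) = \left(4 + 5\right) \left(-1\right) = 9 \left(-1\right) = -9$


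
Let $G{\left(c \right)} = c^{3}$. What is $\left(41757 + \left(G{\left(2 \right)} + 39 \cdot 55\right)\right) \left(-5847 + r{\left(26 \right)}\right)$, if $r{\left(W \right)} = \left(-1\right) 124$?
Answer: $-262186610$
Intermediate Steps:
$r{\left(W \right)} = -124$
$\left(41757 + \left(G{\left(2 \right)} + 39 \cdot 55\right)\right) \left(-5847 + r{\left(26 \right)}\right) = \left(41757 + \left(2^{3} + 39 \cdot 55\right)\right) \left(-5847 - 124\right) = \left(41757 + \left(8 + 2145\right)\right) \left(-5971\right) = \left(41757 + 2153\right) \left(-5971\right) = 43910 \left(-5971\right) = -262186610$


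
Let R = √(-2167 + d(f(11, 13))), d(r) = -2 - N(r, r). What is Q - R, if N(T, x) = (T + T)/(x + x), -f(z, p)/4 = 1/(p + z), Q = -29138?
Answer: -29138 - I*√2170 ≈ -29138.0 - 46.583*I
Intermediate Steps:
f(z, p) = -4/(p + z)
N(T, x) = T/x (N(T, x) = (2*T)/((2*x)) = (2*T)*(1/(2*x)) = T/x)
d(r) = -3 (d(r) = -2 - r/r = -2 - 1*1 = -2 - 1 = -3)
R = I*√2170 (R = √(-2167 - 3) = √(-2170) = I*√2170 ≈ 46.583*I)
Q - R = -29138 - I*√2170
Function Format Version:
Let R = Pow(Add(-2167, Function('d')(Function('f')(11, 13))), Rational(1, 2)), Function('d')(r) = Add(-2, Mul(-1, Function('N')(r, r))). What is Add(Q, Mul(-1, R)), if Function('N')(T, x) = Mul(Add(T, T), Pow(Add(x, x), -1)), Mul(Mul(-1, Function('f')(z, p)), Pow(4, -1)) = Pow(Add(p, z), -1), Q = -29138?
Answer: Add(-29138, Mul(-1, I, Pow(2170, Rational(1, 2)))) ≈ Add(-29138., Mul(-46.583, I))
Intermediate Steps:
Function('f')(z, p) = Mul(-4, Pow(Add(p, z), -1))
Function('N')(T, x) = Mul(T, Pow(x, -1)) (Function('N')(T, x) = Mul(Mul(2, T), Pow(Mul(2, x), -1)) = Mul(Mul(2, T), Mul(Rational(1, 2), Pow(x, -1))) = Mul(T, Pow(x, -1)))
Function('d')(r) = -3 (Function('d')(r) = Add(-2, Mul(-1, Mul(r, Pow(r, -1)))) = Add(-2, Mul(-1, 1)) = Add(-2, -1) = -3)
R = Mul(I, Pow(2170, Rational(1, 2))) (R = Pow(Add(-2167, -3), Rational(1, 2)) = Pow(-2170, Rational(1, 2)) = Mul(I, Pow(2170, Rational(1, 2))) ≈ Mul(46.583, I))
Add(Q, Mul(-1, R)) = Add(-29138, Mul(-1, Mul(I, Pow(2170, Rational(1, 2))))) = Add(-29138, Mul(-1, I, Pow(2170, Rational(1, 2))))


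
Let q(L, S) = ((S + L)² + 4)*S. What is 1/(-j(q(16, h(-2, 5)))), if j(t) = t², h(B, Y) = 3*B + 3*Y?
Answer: -1/32046921 ≈ -3.1204e-8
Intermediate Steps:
q(L, S) = S*(4 + (L + S)²) (q(L, S) = ((L + S)² + 4)*S = (4 + (L + S)²)*S = S*(4 + (L + S)²))
1/(-j(q(16, h(-2, 5)))) = 1/(-((3*(-2) + 3*5)*(4 + (16 + (3*(-2) + 3*5))²))²) = 1/(-((-6 + 15)*(4 + (16 + (-6 + 15))²))²) = 1/(-(9*(4 + (16 + 9)²))²) = 1/(-(9*(4 + 25²))²) = 1/(-(9*(4 + 625))²) = 1/(-(9*629)²) = 1/(-1*5661²) = 1/(-1*32046921) = 1/(-32046921) = -1/32046921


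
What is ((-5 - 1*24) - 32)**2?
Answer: 3721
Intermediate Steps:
((-5 - 1*24) - 32)**2 = ((-5 - 24) - 32)**2 = (-29 - 32)**2 = (-61)**2 = 3721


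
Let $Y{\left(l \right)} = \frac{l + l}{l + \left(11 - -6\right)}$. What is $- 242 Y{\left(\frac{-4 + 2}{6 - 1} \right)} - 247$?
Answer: $- \frac{19533}{83} \approx -235.34$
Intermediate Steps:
$Y{\left(l \right)} = \frac{2 l}{17 + l}$ ($Y{\left(l \right)} = \frac{2 l}{l + \left(11 + 6\right)} = \frac{2 l}{l + 17} = \frac{2 l}{17 + l}$)
$- 242 Y{\left(\frac{-4 + 2}{6 - 1} \right)} - 247 = - 242 \frac{2 \frac{-4 + 2}{6 - 1}}{17 + \frac{-4 + 2}{6 - 1}} - 247 = - 242 \frac{2 \left(- \frac{2}{5}\right)}{17 - \frac{2}{5}} - 247 = - 242 \frac{2 \left(\left(-2\right) \frac{1}{5}\right)}{17 - \frac{2}{5}} - 247 = - 242 \cdot 2 \left(- \frac{2}{5}\right) \frac{1}{17 - \frac{2}{5}} - 247 = - 242 \cdot 2 \left(- \frac{2}{5}\right) \frac{1}{\frac{83}{5}} - 247 = - 242 \cdot 2 \left(- \frac{2}{5}\right) \frac{5}{83} - 247 = \left(-242\right) \left(- \frac{4}{83}\right) - 247 = \frac{968}{83} - 247 = - \frac{19533}{83}$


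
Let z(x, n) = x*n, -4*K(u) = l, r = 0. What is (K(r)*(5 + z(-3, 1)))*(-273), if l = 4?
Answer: 546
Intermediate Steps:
K(u) = -1 (K(u) = -1/4*4 = -1)
z(x, n) = n*x
(K(r)*(5 + z(-3, 1)))*(-273) = -(5 + 1*(-3))*(-273) = -(5 - 3)*(-273) = -1*2*(-273) = -2*(-273) = 546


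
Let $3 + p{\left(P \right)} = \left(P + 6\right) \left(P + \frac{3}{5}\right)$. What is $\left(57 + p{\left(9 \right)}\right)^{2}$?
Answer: $39204$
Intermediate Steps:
$p{\left(P \right)} = -3 + \left(6 + P\right) \left(\frac{3}{5} + P\right)$ ($p{\left(P \right)} = -3 + \left(P + 6\right) \left(P + \frac{3}{5}\right) = -3 + \left(6 + P\right) \left(P + 3 \cdot \frac{1}{5}\right) = -3 + \left(6 + P\right) \left(P + \frac{3}{5}\right) = -3 + \left(6 + P\right) \left(\frac{3}{5} + P\right)$)
$\left(57 + p{\left(9 \right)}\right)^{2} = \left(57 + \left(\frac{3}{5} + 9^{2} + \frac{33}{5} \cdot 9\right)\right)^{2} = \left(57 + \left(\frac{3}{5} + 81 + \frac{297}{5}\right)\right)^{2} = \left(57 + 141\right)^{2} = 198^{2} = 39204$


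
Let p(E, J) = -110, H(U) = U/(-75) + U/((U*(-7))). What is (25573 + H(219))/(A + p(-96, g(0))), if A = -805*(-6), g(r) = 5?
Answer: 4474739/826000 ≈ 5.4174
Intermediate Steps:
H(U) = -⅐ - U/75 (H(U) = U*(-1/75) + U/((-7*U)) = -U/75 + U*(-1/(7*U)) = -U/75 - ⅐ = -⅐ - U/75)
A = 4830 (A = -1*(-4830) = 4830)
(25573 + H(219))/(A + p(-96, g(0))) = (25573 + (-⅐ - 1/75*219))/(4830 - 110) = (25573 + (-⅐ - 73/25))/4720 = (25573 - 536/175)*(1/4720) = (4474739/175)*(1/4720) = 4474739/826000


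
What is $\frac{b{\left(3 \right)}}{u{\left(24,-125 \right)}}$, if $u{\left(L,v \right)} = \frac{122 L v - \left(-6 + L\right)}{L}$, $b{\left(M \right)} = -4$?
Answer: $\frac{16}{61003} \approx 0.00026228$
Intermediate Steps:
$u{\left(L,v \right)} = \frac{6 - L + 122 L v}{L}$ ($u{\left(L,v \right)} = \frac{122 L v - \left(-6 + L\right)}{L} = \frac{6 - L + 122 L v}{L}$)
$\frac{b{\left(3 \right)}}{u{\left(24,-125 \right)}} = \frac{1}{-1 + \frac{6}{24} + 122 \left(-125\right)} \left(-4\right) = \frac{1}{-1 + 6 \cdot \frac{1}{24} - 15250} \left(-4\right) = \frac{1}{-1 + \frac{1}{4} - 15250} \left(-4\right) = \frac{1}{- \frac{61003}{4}} \left(-4\right) = \left(- \frac{4}{61003}\right) \left(-4\right) = \frac{16}{61003}$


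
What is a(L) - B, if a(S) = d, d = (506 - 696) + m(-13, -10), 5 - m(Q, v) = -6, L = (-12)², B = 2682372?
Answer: -2682551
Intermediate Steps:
L = 144
m(Q, v) = 11 (m(Q, v) = 5 - 1*(-6) = 5 + 6 = 11)
d = -179 (d = (506 - 696) + 11 = -190 + 11 = -179)
a(S) = -179
a(L) - B = -179 - 1*2682372 = -179 - 2682372 = -2682551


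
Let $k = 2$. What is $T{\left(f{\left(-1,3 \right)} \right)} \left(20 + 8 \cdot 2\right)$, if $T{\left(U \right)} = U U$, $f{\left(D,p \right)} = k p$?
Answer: $1296$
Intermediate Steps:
$f{\left(D,p \right)} = 2 p$
$T{\left(U \right)} = U^{2}$
$T{\left(f{\left(-1,3 \right)} \right)} \left(20 + 8 \cdot 2\right) = \left(2 \cdot 3\right)^{2} \left(20 + 8 \cdot 2\right) = 6^{2} \left(20 + 16\right) = 36 \cdot 36 = 1296$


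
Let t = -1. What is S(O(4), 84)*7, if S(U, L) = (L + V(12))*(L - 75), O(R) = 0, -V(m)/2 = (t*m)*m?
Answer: 23436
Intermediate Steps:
V(m) = 2*m**2 (V(m) = -2*(-m)*m = -(-2)*m**2 = 2*m**2)
S(U, L) = (-75 + L)*(288 + L) (S(U, L) = (L + 2*12**2)*(L - 75) = (L + 2*144)*(-75 + L) = (L + 288)*(-75 + L) = (288 + L)*(-75 + L) = (-75 + L)*(288 + L))
S(O(4), 84)*7 = (-21600 + 84**2 + 213*84)*7 = (-21600 + 7056 + 17892)*7 = 3348*7 = 23436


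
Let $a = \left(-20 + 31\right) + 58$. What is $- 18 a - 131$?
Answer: $-1373$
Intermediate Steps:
$a = 69$ ($a = 11 + 58 = 69$)
$- 18 a - 131 = \left(-18\right) 69 - 131 = -1242 - 131 = -1373$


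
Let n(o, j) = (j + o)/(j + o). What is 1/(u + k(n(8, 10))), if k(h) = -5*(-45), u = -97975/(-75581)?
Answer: 75581/17103700 ≈ 0.0044190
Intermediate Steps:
u = 97975/75581 (u = -97975*(-1/75581) = 97975/75581 ≈ 1.2963)
n(o, j) = 1
k(h) = 225
1/(u + k(n(8, 10))) = 1/(97975/75581 + 225) = 1/(17103700/75581) = 75581/17103700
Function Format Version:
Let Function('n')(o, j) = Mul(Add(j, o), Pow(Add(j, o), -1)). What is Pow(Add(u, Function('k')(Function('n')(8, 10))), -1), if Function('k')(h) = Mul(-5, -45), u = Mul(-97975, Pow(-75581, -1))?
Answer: Rational(75581, 17103700) ≈ 0.0044190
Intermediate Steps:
u = Rational(97975, 75581) (u = Mul(-97975, Rational(-1, 75581)) = Rational(97975, 75581) ≈ 1.2963)
Function('n')(o, j) = 1
Function('k')(h) = 225
Pow(Add(u, Function('k')(Function('n')(8, 10))), -1) = Pow(Add(Rational(97975, 75581), 225), -1) = Pow(Rational(17103700, 75581), -1) = Rational(75581, 17103700)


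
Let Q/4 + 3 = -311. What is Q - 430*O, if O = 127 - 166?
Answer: 15514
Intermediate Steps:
Q = -1256 (Q = -12 + 4*(-311) = -12 - 1244 = -1256)
O = -39
Q - 430*O = -1256 - 430*(-39) = -1256 + 16770 = 15514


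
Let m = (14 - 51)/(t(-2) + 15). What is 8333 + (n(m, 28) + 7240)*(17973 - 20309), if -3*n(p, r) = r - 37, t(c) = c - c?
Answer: -16911315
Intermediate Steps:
t(c) = 0
m = -37/15 (m = (14 - 51)/(0 + 15) = -37/15 ≈ -2.4667)
n(p, r) = 37/3 - r/3 (n(p, r) = -(r - 37)/3 = -(-37 + r)/3 = 37/3 - r/3)
8333 + (n(m, 28) + 7240)*(17973 - 20309) = 8333 + ((37/3 - 1/3*28) + 7240)*(17973 - 20309) = 8333 + ((37/3 - 28/3) + 7240)*(-2336) = 8333 + (3 + 7240)*(-2336) = 8333 + 7243*(-2336) = 8333 - 16919648 = -16911315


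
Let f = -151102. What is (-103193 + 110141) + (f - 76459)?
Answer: -220613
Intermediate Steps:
(-103193 + 110141) + (f - 76459) = (-103193 + 110141) + (-151102 - 76459) = 6948 - 227561 = -220613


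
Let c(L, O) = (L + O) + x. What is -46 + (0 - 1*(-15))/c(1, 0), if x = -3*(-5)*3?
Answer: -2101/46 ≈ -45.674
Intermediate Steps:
x = 45 (x = 15*3 = 45)
c(L, O) = 45 + L + O (c(L, O) = (L + O) + 45 = 45 + L + O)
-46 + (0 - 1*(-15))/c(1, 0) = -46 + (0 - 1*(-15))/(45 + 1 + 0) = -46 + (0 + 15)/46 = -46 + 15*(1/46) = -46 + 15/46 = -2101/46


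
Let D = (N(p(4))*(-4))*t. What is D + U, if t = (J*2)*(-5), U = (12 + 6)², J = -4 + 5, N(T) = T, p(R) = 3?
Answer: 444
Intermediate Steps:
J = 1
U = 324 (U = 18² = 324)
t = -10 (t = (1*2)*(-5) = 2*(-5) = -10)
D = 120 (D = (3*(-4))*(-10) = -12*(-10) = 120)
D + U = 120 + 324 = 444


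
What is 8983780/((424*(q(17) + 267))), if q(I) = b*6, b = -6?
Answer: 2245945/24486 ≈ 91.724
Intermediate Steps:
q(I) = -36 (q(I) = -6*6 = -36)
8983780/((424*(q(17) + 267))) = 8983780/((424*(-36 + 267))) = 8983780/((424*231)) = 8983780/97944 = 8983780*(1/97944) = 2245945/24486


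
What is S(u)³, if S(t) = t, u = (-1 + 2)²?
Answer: 1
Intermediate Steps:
u = 1 (u = 1² = 1)
S(u)³ = 1³ = 1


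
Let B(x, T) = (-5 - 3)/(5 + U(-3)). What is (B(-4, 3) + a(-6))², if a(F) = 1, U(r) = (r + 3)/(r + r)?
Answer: 9/25 ≈ 0.36000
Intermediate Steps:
U(r) = (3 + r)/(2*r) (U(r) = (3 + r)/((2*r)) = (3 + r)*(1/(2*r)) = (3 + r)/(2*r))
B(x, T) = -8/5 (B(x, T) = (-5 - 3)/(5 + (½)*(3 - 3)/(-3)) = -8/(5 + (½)*(-⅓)*0) = -8/(5 + 0) = -8/5)
(B(-4, 3) + a(-6))² = (-8/5 + 1)² = (-⅗)² = 9/25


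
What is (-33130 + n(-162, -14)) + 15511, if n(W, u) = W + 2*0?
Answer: -17781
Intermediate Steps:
n(W, u) = W (n(W, u) = W + 0 = W)
(-33130 + n(-162, -14)) + 15511 = (-33130 - 162) + 15511 = -33292 + 15511 = -17781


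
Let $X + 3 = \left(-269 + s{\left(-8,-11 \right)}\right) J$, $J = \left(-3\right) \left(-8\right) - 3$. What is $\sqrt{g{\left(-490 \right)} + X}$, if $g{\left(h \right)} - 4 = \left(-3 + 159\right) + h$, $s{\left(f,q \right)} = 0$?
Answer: $i \sqrt{5982} \approx 77.343 i$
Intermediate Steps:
$J = 21$ ($J = 24 - 3 = 21$)
$g{\left(h \right)} = 160 + h$ ($g{\left(h \right)} = 4 + \left(\left(-3 + 159\right) + h\right) = 4 + \left(156 + h\right) = 160 + h$)
$X = -5652$ ($X = -3 + \left(-269 + 0\right) 21 = -3 - 5649 = -5652$)
$\sqrt{g{\left(-490 \right)} + X} = \sqrt{\left(160 - 490\right) - 5652} = \sqrt{-330 - 5652} = \sqrt{-5982} = i \sqrt{5982}$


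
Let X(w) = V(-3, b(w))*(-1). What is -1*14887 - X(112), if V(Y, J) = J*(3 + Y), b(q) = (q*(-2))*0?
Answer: -14887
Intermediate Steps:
b(q) = 0 (b(q) = -2*q*0 = 0)
X(w) = 0 (X(w) = (0*(3 - 3))*(-1) = (0*0)*(-1) = 0*(-1) = 0)
-1*14887 - X(112) = -1*14887 - 1*0 = -14887 + 0 = -14887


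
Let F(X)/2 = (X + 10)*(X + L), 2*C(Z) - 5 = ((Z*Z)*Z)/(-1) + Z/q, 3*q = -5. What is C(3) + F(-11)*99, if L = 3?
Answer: 15721/10 ≈ 1572.1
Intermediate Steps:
q = -5/3 (q = (⅓)*(-5) = -5/3 ≈ -1.6667)
C(Z) = 5/2 - 3*Z/10 - Z³/2 (C(Z) = 5/2 + (((Z*Z)*Z)/(-1) + Z/(-5/3))/2 = 5/2 + ((Z²*Z)*(-1) + Z*(-⅗))/2 = 5/2 + (Z³*(-1) - 3*Z/5)/2 = 5/2 + (-Z³ - 3*Z/5)/2 = 5/2 + (-3*Z/10 - Z³/2) = 5/2 - 3*Z/10 - Z³/2)
F(X) = 2*(3 + X)*(10 + X) (F(X) = 2*((X + 10)*(X + 3)) = 2*((10 + X)*(3 + X)) = 2*((3 + X)*(10 + X)) = 2*(3 + X)*(10 + X))
C(3) + F(-11)*99 = (5/2 - 3/10*3 - ½*3³) + (60 + 2*(-11)² + 26*(-11))*99 = (5/2 - 9/10 - ½*27) + (60 + 2*121 - 286)*99 = (5/2 - 9/10 - 27/2) + (60 + 242 - 286)*99 = -119/10 + 16*99 = -119/10 + 1584 = 15721/10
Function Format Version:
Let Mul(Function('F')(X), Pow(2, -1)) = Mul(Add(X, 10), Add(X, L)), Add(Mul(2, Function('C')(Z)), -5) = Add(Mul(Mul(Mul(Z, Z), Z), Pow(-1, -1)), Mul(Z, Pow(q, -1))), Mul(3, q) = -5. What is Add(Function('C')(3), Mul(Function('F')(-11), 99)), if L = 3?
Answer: Rational(15721, 10) ≈ 1572.1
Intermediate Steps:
q = Rational(-5, 3) (q = Mul(Rational(1, 3), -5) = Rational(-5, 3) ≈ -1.6667)
Function('C')(Z) = Add(Rational(5, 2), Mul(Rational(-3, 10), Z), Mul(Rational(-1, 2), Pow(Z, 3))) (Function('C')(Z) = Add(Rational(5, 2), Mul(Rational(1, 2), Add(Mul(Mul(Mul(Z, Z), Z), Pow(-1, -1)), Mul(Z, Pow(Rational(-5, 3), -1))))) = Add(Rational(5, 2), Mul(Rational(1, 2), Add(Mul(Mul(Pow(Z, 2), Z), -1), Mul(Z, Rational(-3, 5))))) = Add(Rational(5, 2), Mul(Rational(1, 2), Add(Mul(Pow(Z, 3), -1), Mul(Rational(-3, 5), Z)))) = Add(Rational(5, 2), Mul(Rational(1, 2), Add(Mul(-1, Pow(Z, 3)), Mul(Rational(-3, 5), Z)))) = Add(Rational(5, 2), Add(Mul(Rational(-3, 10), Z), Mul(Rational(-1, 2), Pow(Z, 3)))) = Add(Rational(5, 2), Mul(Rational(-3, 10), Z), Mul(Rational(-1, 2), Pow(Z, 3))))
Function('F')(X) = Mul(2, Add(3, X), Add(10, X)) (Function('F')(X) = Mul(2, Mul(Add(X, 10), Add(X, 3))) = Mul(2, Mul(Add(10, X), Add(3, X))) = Mul(2, Mul(Add(3, X), Add(10, X))) = Mul(2, Add(3, X), Add(10, X)))
Add(Function('C')(3), Mul(Function('F')(-11), 99)) = Add(Add(Rational(5, 2), Mul(Rational(-3, 10), 3), Mul(Rational(-1, 2), Pow(3, 3))), Mul(Add(60, Mul(2, Pow(-11, 2)), Mul(26, -11)), 99)) = Add(Add(Rational(5, 2), Rational(-9, 10), Mul(Rational(-1, 2), 27)), Mul(Add(60, Mul(2, 121), -286), 99)) = Add(Add(Rational(5, 2), Rational(-9, 10), Rational(-27, 2)), Mul(Add(60, 242, -286), 99)) = Add(Rational(-119, 10), Mul(16, 99)) = Add(Rational(-119, 10), 1584) = Rational(15721, 10)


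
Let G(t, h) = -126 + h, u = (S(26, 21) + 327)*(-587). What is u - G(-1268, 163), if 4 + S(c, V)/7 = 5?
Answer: -196095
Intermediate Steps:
S(c, V) = 7 (S(c, V) = -28 + 7*5 = -28 + 35 = 7)
u = -196058 (u = (7 + 327)*(-587) = 334*(-587) = -196058)
u - G(-1268, 163) = -196058 - (-126 + 163) = -196058 - 1*37 = -196058 - 37 = -196095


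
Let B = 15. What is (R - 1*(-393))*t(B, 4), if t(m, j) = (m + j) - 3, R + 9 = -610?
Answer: -3616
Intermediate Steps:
R = -619 (R = -9 - 610 = -619)
t(m, j) = -3 + j + m (t(m, j) = (j + m) - 3 = -3 + j + m)
(R - 1*(-393))*t(B, 4) = (-619 - 1*(-393))*(-3 + 4 + 15) = (-619 + 393)*16 = -226*16 = -3616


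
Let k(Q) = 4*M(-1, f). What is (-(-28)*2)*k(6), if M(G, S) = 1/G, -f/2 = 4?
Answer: -224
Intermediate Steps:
f = -8 (f = -2*4 = -8)
M(G, S) = 1/G
k(Q) = -4 (k(Q) = 4/(-1) = 4*(-1) = -4)
(-(-28)*2)*k(6) = -(-28)*2*(-4) = -7*(-8)*(-4) = 56*(-4) = -224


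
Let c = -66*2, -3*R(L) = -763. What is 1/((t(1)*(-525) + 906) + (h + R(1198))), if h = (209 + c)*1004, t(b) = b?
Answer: 3/233830 ≈ 1.2830e-5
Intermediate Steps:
R(L) = 763/3 (R(L) = -⅓*(-763) = 763/3)
c = -132
h = 77308 (h = (209 - 132)*1004 = 77*1004 = 77308)
1/((t(1)*(-525) + 906) + (h + R(1198))) = 1/((1*(-525) + 906) + (77308 + 763/3)) = 1/((-525 + 906) + 232687/3) = 1/(381 + 232687/3) = 1/(233830/3) = 3/233830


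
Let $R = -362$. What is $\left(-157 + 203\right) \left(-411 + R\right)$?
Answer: $-35558$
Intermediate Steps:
$\left(-157 + 203\right) \left(-411 + R\right) = \left(-157 + 203\right) \left(-411 - 362\right) = 46 \left(-773\right) = -35558$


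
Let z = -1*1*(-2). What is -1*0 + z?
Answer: 2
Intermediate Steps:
z = 2 (z = -1*(-2) = 2)
-1*0 + z = -1*0 + 2 = 0 + 2 = 2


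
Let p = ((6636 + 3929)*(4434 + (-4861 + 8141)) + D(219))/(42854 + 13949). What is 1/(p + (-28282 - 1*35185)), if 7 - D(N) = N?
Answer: -56803/3523617803 ≈ -1.6121e-5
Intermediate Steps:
D(N) = 7 - N
p = 81498198/56803 (p = ((6636 + 3929)*(4434 + (-4861 + 8141)) + (7 - 1*219))/(42854 + 13949) = (10565*(4434 + 3280) + (7 - 219))/56803 = (10565*7714 - 212)*(1/56803) = (81498410 - 212)*(1/56803) = 81498198*(1/56803) = 81498198/56803 ≈ 1434.8)
1/(p + (-28282 - 1*35185)) = 1/(81498198/56803 + (-28282 - 1*35185)) = 1/(81498198/56803 + (-28282 - 35185)) = 1/(81498198/56803 - 63467) = 1/(-3523617803/56803) = -56803/3523617803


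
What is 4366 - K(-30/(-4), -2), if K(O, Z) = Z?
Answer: 4368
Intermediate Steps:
4366 - K(-30/(-4), -2) = 4366 - 1*(-2) = 4366 + 2 = 4368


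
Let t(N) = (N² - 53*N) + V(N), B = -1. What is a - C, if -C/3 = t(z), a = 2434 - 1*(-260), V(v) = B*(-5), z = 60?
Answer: 3969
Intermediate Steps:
V(v) = 5 (V(v) = -1*(-5) = 5)
a = 2694 (a = 2434 + 260 = 2694)
t(N) = 5 + N² - 53*N (t(N) = (N² - 53*N) + 5 = 5 + N² - 53*N)
C = -1275 (C = -3*(5 + 60² - 53*60) = -3*(5 + 3600 - 3180) = -3*425 = -1275)
a - C = 2694 - 1*(-1275) = 2694 + 1275 = 3969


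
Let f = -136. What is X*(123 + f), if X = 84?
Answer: -1092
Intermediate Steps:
X*(123 + f) = 84*(123 - 136) = 84*(-13) = -1092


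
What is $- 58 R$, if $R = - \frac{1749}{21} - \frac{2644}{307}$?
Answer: $\frac{11454362}{2149} \approx 5330.1$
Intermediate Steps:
$R = - \frac{197489}{2149}$ ($R = \left(-1749\right) \frac{1}{21} - \frac{2644}{307} = - \frac{583}{7} - \frac{2644}{307} = - \frac{197489}{2149} \approx -91.898$)
$- 58 R = \left(-58\right) \left(- \frac{197489}{2149}\right) = \frac{11454362}{2149}$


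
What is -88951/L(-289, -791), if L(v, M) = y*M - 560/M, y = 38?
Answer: 10051463/3396474 ≈ 2.9594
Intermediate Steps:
L(v, M) = -560/M + 38*M (L(v, M) = 38*M - 560/M = -560/M + 38*M)
-88951/L(-289, -791) = -88951/(-560/(-791) + 38*(-791)) = -88951/(-560*(-1/791) - 30058) = -88951/(80/113 - 30058) = -88951/(-3396474/113) = -88951*(-113/3396474) = 10051463/3396474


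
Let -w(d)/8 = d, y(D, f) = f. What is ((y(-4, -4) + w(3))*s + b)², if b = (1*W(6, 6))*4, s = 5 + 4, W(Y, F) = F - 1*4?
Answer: 59536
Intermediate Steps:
W(Y, F) = -4 + F (W(Y, F) = F - 4 = -4 + F)
w(d) = -8*d
s = 9
b = 8 (b = (1*(-4 + 6))*4 = (1*2)*4 = 2*4 = 8)
((y(-4, -4) + w(3))*s + b)² = ((-4 - 8*3)*9 + 8)² = ((-4 - 24)*9 + 8)² = (-28*9 + 8)² = (-252 + 8)² = (-244)² = 59536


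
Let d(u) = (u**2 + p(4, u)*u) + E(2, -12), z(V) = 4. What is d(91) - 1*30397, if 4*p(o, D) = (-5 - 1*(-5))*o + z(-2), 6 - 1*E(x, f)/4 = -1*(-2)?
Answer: -22009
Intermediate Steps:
E(x, f) = 16 (E(x, f) = 24 - (-4)*(-2) = 24 - 4*2 = 24 - 8 = 16)
p(o, D) = 1 (p(o, D) = ((-5 - 1*(-5))*o + 4)/4 = ((-5 + 5)*o + 4)/4 = (0*o + 4)/4 = (0 + 4)/4 = (1/4)*4 = 1)
d(u) = 16 + u + u**2 (d(u) = (u**2 + 1*u) + 16 = (u**2 + u) + 16 = (u + u**2) + 16 = 16 + u + u**2)
d(91) - 1*30397 = (16 + 91 + 91**2) - 1*30397 = (16 + 91 + 8281) - 30397 = 8388 - 30397 = -22009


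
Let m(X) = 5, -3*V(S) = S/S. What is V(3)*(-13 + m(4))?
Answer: 8/3 ≈ 2.6667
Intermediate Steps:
V(S) = -⅓ (V(S) = -S/(3*S) = -⅓*1 = -⅓)
V(3)*(-13 + m(4)) = -(-13 + 5)/3 = -⅓*(-8) = 8/3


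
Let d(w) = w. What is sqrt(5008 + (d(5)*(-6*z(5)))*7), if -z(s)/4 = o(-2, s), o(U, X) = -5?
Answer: 2*sqrt(202) ≈ 28.425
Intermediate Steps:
z(s) = 20 (z(s) = -4*(-5) = 20)
sqrt(5008 + (d(5)*(-6*z(5)))*7) = sqrt(5008 + (5*(-6*20))*7) = sqrt(5008 + (5*(-120))*7) = sqrt(5008 - 600*7) = sqrt(5008 - 4200) = sqrt(808) = 2*sqrt(202)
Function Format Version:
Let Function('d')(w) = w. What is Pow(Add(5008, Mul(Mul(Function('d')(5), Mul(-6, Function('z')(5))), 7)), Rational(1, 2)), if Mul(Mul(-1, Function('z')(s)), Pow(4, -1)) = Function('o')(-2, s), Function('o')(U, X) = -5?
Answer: Mul(2, Pow(202, Rational(1, 2))) ≈ 28.425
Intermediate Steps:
Function('z')(s) = 20 (Function('z')(s) = Mul(-4, -5) = 20)
Pow(Add(5008, Mul(Mul(Function('d')(5), Mul(-6, Function('z')(5))), 7)), Rational(1, 2)) = Pow(Add(5008, Mul(Mul(5, Mul(-6, 20)), 7)), Rational(1, 2)) = Pow(Add(5008, Mul(Mul(5, -120), 7)), Rational(1, 2)) = Pow(Add(5008, Mul(-600, 7)), Rational(1, 2)) = Pow(Add(5008, -4200), Rational(1, 2)) = Pow(808, Rational(1, 2)) = Mul(2, Pow(202, Rational(1, 2)))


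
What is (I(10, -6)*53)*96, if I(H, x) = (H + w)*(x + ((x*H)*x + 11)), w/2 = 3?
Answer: 29713920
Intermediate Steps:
w = 6 (w = 2*3 = 6)
I(H, x) = (6 + H)*(11 + x + H*x²) (I(H, x) = (H + 6)*(x + ((x*H)*x + 11)) = (6 + H)*(x + ((H*x)*x + 11)) = (6 + H)*(x + (H*x² + 11)) = (6 + H)*(x + (11 + H*x²)) = (6 + H)*(11 + x + H*x²))
(I(10, -6)*53)*96 = ((66 + 6*(-6) + 11*10 + 10*(-6) + 10²*(-6)² + 6*10*(-6)²)*53)*96 = ((66 - 36 + 110 - 60 + 100*36 + 6*10*36)*53)*96 = ((66 - 36 + 110 - 60 + 3600 + 2160)*53)*96 = (5840*53)*96 = 309520*96 = 29713920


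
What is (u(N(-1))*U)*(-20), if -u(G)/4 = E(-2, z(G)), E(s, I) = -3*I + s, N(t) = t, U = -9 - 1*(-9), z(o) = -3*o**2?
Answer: 0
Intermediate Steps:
U = 0 (U = -9 + 9 = 0)
E(s, I) = s - 3*I
u(G) = 8 - 36*G**2 (u(G) = -4*(-2 - (-9)*G**2) = -4*(-2 + 9*G**2) = 8 - 36*G**2)
(u(N(-1))*U)*(-20) = ((8 - 36*(-1)**2)*0)*(-20) = ((8 - 36*1)*0)*(-20) = ((8 - 36)*0)*(-20) = -28*0*(-20) = 0*(-20) = 0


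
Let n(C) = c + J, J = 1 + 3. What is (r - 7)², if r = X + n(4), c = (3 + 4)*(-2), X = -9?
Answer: 676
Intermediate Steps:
c = -14 (c = 7*(-2) = -14)
J = 4
n(C) = -10 (n(C) = -14 + 4 = -10)
r = -19 (r = -9 - 10 = -19)
(r - 7)² = (-19 - 7)² = (-26)² = 676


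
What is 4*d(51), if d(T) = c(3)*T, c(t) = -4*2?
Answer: -1632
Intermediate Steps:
c(t) = -8
d(T) = -8*T
4*d(51) = 4*(-8*51) = 4*(-408) = -1632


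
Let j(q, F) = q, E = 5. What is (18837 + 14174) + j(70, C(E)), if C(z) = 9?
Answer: 33081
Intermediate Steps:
(18837 + 14174) + j(70, C(E)) = (18837 + 14174) + 70 = 33011 + 70 = 33081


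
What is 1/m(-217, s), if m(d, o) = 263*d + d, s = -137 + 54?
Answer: -1/57288 ≈ -1.7456e-5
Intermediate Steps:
s = -83
m(d, o) = 264*d
1/m(-217, s) = 1/(264*(-217)) = 1/(-57288) = -1/57288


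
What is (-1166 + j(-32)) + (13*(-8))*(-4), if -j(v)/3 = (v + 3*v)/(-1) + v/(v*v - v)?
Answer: -12473/11 ≈ -1133.9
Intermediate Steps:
j(v) = 12*v - 3*v/(v² - v) (j(v) = -3*((v + 3*v)/(-1) + v/(v*v - v)) = -3*((4*v)*(-1) + v/(v² - v)) = -3*(-4*v + v/(v² - v)) = 12*v - 3*v/(v² - v))
(-1166 + j(-32)) + (13*(-8))*(-4) = (-1166 + 3*(-1 - 4*(-32) + 4*(-32)²)/(-1 - 32)) + (13*(-8))*(-4) = (-1166 + 3*(-1 + 128 + 4*1024)/(-33)) - 104*(-4) = (-1166 + 3*(-1/33)*(-1 + 128 + 4096)) + 416 = (-1166 + 3*(-1/33)*4223) + 416 = (-1166 - 4223/11) + 416 = -17049/11 + 416 = -12473/11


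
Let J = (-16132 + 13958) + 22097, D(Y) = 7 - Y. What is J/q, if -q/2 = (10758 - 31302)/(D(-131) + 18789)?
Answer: 125694207/13696 ≈ 9177.4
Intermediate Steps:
J = 19923 (J = -2174 + 22097 = 19923)
q = 13696/6309 (q = -2*(10758 - 31302)/((7 - 1*(-131)) + 18789) = -(-41088)/((7 + 131) + 18789) = -(-41088)/(138 + 18789) = -(-41088)/18927 = -2*(-6848/6309) = 13696/6309 ≈ 2.1709)
J/q = 19923/(13696/6309) = 19923*(6309/13696) = 125694207/13696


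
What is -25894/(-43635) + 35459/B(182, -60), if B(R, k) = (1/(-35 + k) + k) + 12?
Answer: -146870976641/199019235 ≈ -737.97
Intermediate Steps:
B(R, k) = 12 + k + 1/(-35 + k) (B(R, k) = (k + 1/(-35 + k)) + 12 = 12 + k + 1/(-35 + k))
-25894/(-43635) + 35459/B(182, -60) = -25894/(-43635) + 35459/(((-419 + (-60)² - 23*(-60))/(-35 - 60))) = -25894*(-1/43635) + 35459/(((-419 + 3600 + 1380)/(-95))) = 25894/43635 + 35459/((-1/95*4561)) = 25894/43635 + 35459/(-4561/95) = 25894/43635 + 35459*(-95/4561) = 25894/43635 - 3368605/4561 = -146870976641/199019235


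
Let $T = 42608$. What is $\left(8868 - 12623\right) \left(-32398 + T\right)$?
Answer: $-38338550$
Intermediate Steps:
$\left(8868 - 12623\right) \left(-32398 + T\right) = \left(8868 - 12623\right) \left(-32398 + 42608\right) = \left(-3755\right) 10210 = -38338550$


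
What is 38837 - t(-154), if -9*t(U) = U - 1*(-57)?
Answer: 349436/9 ≈ 38826.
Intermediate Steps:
t(U) = -19/3 - U/9 (t(U) = -(U - 1*(-57))/9 = -(U + 57)/9 = -(57 + U)/9 = -19/3 - U/9)
38837 - t(-154) = 38837 - (-19/3 - 1/9*(-154)) = 38837 - (-19/3 + 154/9) = 38837 - 1*97/9 = 38837 - 97/9 = 349436/9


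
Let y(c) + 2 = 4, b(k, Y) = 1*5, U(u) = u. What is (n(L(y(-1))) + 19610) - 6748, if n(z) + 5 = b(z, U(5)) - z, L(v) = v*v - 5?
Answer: 12863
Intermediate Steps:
b(k, Y) = 5
y(c) = 2 (y(c) = -2 + 4 = 2)
L(v) = -5 + v**2 (L(v) = v**2 - 5 = -5 + v**2)
n(z) = -z (n(z) = -5 + (5 - z) = -z)
(n(L(y(-1))) + 19610) - 6748 = (-(-5 + 2**2) + 19610) - 6748 = (-(-5 + 4) + 19610) - 6748 = (-1*(-1) + 19610) - 6748 = (1 + 19610) - 6748 = 19611 - 6748 = 12863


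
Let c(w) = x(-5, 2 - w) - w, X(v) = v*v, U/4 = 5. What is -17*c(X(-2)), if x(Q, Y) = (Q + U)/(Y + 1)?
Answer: 323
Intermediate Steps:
U = 20 (U = 4*5 = 20)
X(v) = v²
x(Q, Y) = (20 + Q)/(1 + Y) (x(Q, Y) = (Q + 20)/(Y + 1) = (20 + Q)/(1 + Y))
c(w) = -w + 15/(3 - w) (c(w) = (20 - 5)/(1 + (2 - w)) - w = 15/(3 - w) - w = -w + 15/(3 - w))
-17*c(X(-2)) = -17*(-15 - 1*(-2)²*(-3 + (-2)²))/(-3 + (-2)²) = -17*(-15 - 1*4*(-3 + 4))/(-3 + 4) = -17*(-15 - 1*4*1)/1 = -17*(-15 - 4) = -17*(-19) = 323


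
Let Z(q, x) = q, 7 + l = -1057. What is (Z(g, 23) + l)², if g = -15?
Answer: 1164241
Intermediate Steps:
l = -1064 (l = -7 - 1057 = -1064)
(Z(g, 23) + l)² = (-15 - 1064)² = (-1079)² = 1164241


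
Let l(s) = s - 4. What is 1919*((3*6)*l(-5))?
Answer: -310878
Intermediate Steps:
l(s) = -4 + s
1919*((3*6)*l(-5)) = 1919*((3*6)*(-4 - 5)) = 1919*(18*(-9)) = 1919*(-162) = -310878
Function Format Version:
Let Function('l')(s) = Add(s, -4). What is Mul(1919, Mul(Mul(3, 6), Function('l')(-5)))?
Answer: -310878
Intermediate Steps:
Function('l')(s) = Add(-4, s)
Mul(1919, Mul(Mul(3, 6), Function('l')(-5))) = Mul(1919, Mul(Mul(3, 6), Add(-4, -5))) = Mul(1919, Mul(18, -9)) = Mul(1919, -162) = -310878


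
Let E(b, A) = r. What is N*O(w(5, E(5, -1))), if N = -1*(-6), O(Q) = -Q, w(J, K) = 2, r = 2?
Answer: -12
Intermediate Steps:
E(b, A) = 2
N = 6
N*O(w(5, E(5, -1))) = 6*(-1*2) = 6*(-2) = -12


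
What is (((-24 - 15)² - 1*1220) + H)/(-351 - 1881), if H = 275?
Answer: -8/31 ≈ -0.25806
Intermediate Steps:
(((-24 - 15)² - 1*1220) + H)/(-351 - 1881) = (((-24 - 15)² - 1*1220) + 275)/(-351 - 1881) = (((-39)² - 1220) + 275)/(-2232) = ((1521 - 1220) + 275)*(-1/2232) = (301 + 275)*(-1/2232) = 576*(-1/2232) = -8/31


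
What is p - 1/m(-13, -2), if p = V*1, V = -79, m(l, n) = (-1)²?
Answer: -80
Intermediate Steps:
m(l, n) = 1
p = -79 (p = -79*1 = -79)
p - 1/m(-13, -2) = -79 - 1/1 = -79 - 1*1 = -79 - 1 = -80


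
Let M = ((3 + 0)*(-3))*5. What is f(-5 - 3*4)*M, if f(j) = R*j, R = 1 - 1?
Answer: 0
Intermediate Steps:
R = 0
f(j) = 0 (f(j) = 0*j = 0)
M = -45 (M = (3*(-3))*5 = -9*5 = -45)
f(-5 - 3*4)*M = 0*(-45) = 0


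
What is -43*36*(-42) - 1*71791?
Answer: -6775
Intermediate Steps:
-43*36*(-42) - 1*71791 = -1548*(-42) - 71791 = -1*(-65016) - 71791 = 65016 - 71791 = -6775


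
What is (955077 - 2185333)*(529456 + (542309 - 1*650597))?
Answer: -518144459008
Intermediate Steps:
(955077 - 2185333)*(529456 + (542309 - 1*650597)) = -1230256*(529456 + (542309 - 650597)) = -1230256*(529456 - 108288) = -1230256*421168 = -518144459008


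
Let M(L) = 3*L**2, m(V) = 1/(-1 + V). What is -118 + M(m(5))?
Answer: -1885/16 ≈ -117.81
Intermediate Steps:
-118 + M(m(5)) = -118 + 3*(1/(-1 + 5))**2 = -118 + 3*(1/4)**2 = -118 + 3*(1/16) = -118 + 3/16 = -1885/16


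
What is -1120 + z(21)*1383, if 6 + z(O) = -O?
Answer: -38461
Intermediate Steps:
z(O) = -6 - O
-1120 + z(21)*1383 = -1120 + (-6 - 1*21)*1383 = -1120 + (-6 - 21)*1383 = -1120 - 27*1383 = -1120 - 37341 = -38461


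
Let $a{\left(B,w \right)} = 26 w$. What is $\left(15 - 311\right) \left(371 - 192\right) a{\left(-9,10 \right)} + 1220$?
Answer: $-13774620$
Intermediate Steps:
$\left(15 - 311\right) \left(371 - 192\right) a{\left(-9,10 \right)} + 1220 = \left(15 - 311\right) \left(371 - 192\right) 26 \cdot 10 + 1220 = \left(-296\right) 179 \cdot 260 + 1220 = \left(-52984\right) 260 + 1220 = -13775840 + 1220 = -13774620$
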